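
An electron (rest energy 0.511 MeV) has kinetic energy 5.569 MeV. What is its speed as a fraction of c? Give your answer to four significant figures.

0.9965c

γ = 1 + K/(mc²) = 1 + 5.569/0.511 = 11.898.
β = √(1 − 1/γ²) = √(1 − 0.00706402) = √0.99293598 = 0.9965.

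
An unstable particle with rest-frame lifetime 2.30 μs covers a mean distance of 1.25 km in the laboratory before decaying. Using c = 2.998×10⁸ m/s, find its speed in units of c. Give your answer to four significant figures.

Lab distance = (lab lifetime)·v = γτ·βc, so βγ = d/(cτ) = 1250/(2.998×10⁸ × 2.300×10^-6) = 1.8128.
With βγ = 1.8128: γ² = 1 + (βγ)² = 4.28624, and β = (βγ)/γ = 1.8128/2.07032 = 0.8756.

0.8756c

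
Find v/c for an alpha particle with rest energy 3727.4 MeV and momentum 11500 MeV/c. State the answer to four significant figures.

0.9513

pc/(mc²) = 11500/3727.4 = 3.0853 = βγ = β/√(1−β²).
So β² = x²/(1 + x²) with x = 3.0853: x² = 9.51908, β² = 9.51908/10.51908 = 0.904935, β = 0.9513.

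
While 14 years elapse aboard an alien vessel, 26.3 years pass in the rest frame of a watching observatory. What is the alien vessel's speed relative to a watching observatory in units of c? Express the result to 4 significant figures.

γ = Δt/Δτ = 26.3/14 = 1.8786.
β = √(1 − 1/γ²) = √(1 − 0.283355) = √0.716645 = 0.8465.

0.8465c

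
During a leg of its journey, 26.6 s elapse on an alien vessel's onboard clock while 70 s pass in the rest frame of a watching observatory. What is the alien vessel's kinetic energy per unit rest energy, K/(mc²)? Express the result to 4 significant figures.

1.632

From Δt = γΔτ: γ = 70/26.6 = 2.63158.
Since K = (γ−1)mc², K/(mc²) = 2.63158 − 1 = 1.632.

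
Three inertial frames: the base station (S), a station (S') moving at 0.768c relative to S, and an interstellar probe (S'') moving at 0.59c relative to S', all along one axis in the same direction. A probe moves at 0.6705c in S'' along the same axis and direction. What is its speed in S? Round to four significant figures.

Apply u = (u'+v)/(1+u'v) twice. Probe in the station frame: (0.6705+0.59)/(1+0.6705·0.59) = 1.2605/1.395595 = 0.9032c.
That velocity, transformed to the rest frame of the base station: (0.9032+0.768)/(1+0.9032·0.768) = 1.6712/1.6936576 = 0.98674c.

0.9867c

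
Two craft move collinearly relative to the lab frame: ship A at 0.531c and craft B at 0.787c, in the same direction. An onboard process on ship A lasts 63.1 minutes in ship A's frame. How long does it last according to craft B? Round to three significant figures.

Transform ship A's velocity into craft B's frame: (0.531 − 0.787)/(1 − 0.531·0.787) = −0.256/0.582103, so the relative speed is 0.43978c.
γ for this relative speed: γ = 1/√(1 − 0.193406) = 1.1135.
Ship A's interval is proper; time dilation gives Δt_B = γΔτ = 1.1135 × 63.1 minutes = 70.3 minutes.

70.3 minutes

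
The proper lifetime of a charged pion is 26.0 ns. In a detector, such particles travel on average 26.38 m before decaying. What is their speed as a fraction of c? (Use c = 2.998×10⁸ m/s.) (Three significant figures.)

Let x = d/(cτ) = 26.38 m / (2.998×10⁸ m/s × 2.600×10^-8 s) = 3.3843. Since d = βγcτ, x = βγ = β/√(1−β²).
Solving: β² = x²/(1+x²) = 11.4535/12.4535 = 0.919701, so β = 0.959.

0.959c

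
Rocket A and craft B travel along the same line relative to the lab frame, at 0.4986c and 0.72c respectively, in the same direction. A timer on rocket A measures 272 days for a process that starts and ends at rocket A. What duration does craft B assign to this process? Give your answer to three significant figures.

290 days

Transform rocket A's velocity into craft B's frame: (0.4986 − 0.72)/(1 − 0.4986·0.72) = −0.2214/0.641008, so the relative speed is 0.34539c.
γ for this relative speed: γ = 1/√(1 − 0.119294) = 1.0656.
The clock on rocket A records proper time, so craft B measures Δt = γΔτ = 1.0656 × 272 = 290 days.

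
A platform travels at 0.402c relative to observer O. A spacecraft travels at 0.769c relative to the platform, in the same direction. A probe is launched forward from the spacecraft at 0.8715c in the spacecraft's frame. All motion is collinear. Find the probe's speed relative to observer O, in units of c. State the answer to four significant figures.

Apply u = (u'+v)/(1+u'v) twice. Probe in the platform frame: (0.8715+0.769)/(1+0.8715·0.769) = 1.6405/1.6701835 = 0.98223c.
That velocity, transformed to the rest frame of observer O: (0.98223+0.402)/(1+0.98223·0.402) = 1.38423/1.39485646 = 0.99238c.

0.9924c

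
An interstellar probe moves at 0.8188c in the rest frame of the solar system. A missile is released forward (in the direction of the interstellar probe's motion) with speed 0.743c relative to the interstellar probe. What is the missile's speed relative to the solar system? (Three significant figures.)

0.971c

Relativistic velocity addition: u = (u' + v)/(1 + u'v/c²), with u' = 0.743c and v = 0.8188c.
Numerator: 0.743 + 0.8188 = 1.5618. Denominator: 1 + (0.743)(0.8188) = 1.6083684.
u = 1.5618/1.6083684 = 0.97105, so the speed is 0.971c.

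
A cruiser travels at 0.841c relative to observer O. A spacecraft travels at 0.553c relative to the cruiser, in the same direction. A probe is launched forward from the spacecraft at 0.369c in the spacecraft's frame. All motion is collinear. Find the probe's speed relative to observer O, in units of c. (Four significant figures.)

0.9773c

First combine the probe and spacecraft (S''→S'): u₁ = (0.369 + 0.553)/(1 + 0.369×0.553) = 0.922/1.204057 = 0.76574.
Then combine with the cruiser (S'→S): u = (0.76574 + 0.841)/(1 + 0.76574×0.841) = 1.60674/1.64398734 = 0.97734.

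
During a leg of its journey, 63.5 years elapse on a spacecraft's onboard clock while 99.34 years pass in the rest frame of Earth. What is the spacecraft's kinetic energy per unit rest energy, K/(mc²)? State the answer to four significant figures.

0.5644

From Δt = γΔτ: γ = 99.34/63.5 = 1.56441.
K/(mc²) = γ − 1 = 1.56441 − 1 = 0.5644.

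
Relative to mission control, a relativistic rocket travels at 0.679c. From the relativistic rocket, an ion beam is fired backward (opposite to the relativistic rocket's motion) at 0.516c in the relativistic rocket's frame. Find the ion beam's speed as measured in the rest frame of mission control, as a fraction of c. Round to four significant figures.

0.2509c

Relativistic velocity addition: u = (u' + v)/(1 + u'v/c²), with u' = −0.516c and v = 0.679c.
Numerator: −0.516 + 0.679 = 0.163. Denominator: 1 + (−0.516)(0.679) = 0.649636.
u = 0.163/0.649636 = 0.25091, so the speed is 0.2509c.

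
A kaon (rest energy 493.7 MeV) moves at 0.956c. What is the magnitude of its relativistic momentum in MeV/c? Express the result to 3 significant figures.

With β = 0.956, γ = 1/√(1 − 0.956²) = 1/√0.086064 = 3.4087.
Momentum: p = γβ·mc = 3.4087 × 0.956 × 493.7 MeV/c = 1610 MeV/c.

1610 MeV/c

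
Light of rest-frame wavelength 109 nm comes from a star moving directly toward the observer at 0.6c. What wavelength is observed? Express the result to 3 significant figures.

Relativistic Doppler for wavelength: λ_obs = λ_src · √((1−β)/(1+β)).
With β = 0.6: factor = √(0.4/1.6) = 0.5.
λ_obs = 109 × 0.5 = 54.5 nm.

54.5 nm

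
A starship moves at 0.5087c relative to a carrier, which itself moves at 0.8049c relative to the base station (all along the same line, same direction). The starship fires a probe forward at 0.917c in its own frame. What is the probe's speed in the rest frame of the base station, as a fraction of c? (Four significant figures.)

0.9970c

Apply u = (u'+v)/(1+u'v) twice. Probe in the carrier frame: (0.917+0.5087)/(1+0.917·0.5087) = 1.4257/1.4664779 = 0.97219c.
That velocity, transformed to the rest frame of the base station: (0.97219+0.8049)/(1+0.97219·0.8049) = 1.77709/1.782515731 = 0.99696c.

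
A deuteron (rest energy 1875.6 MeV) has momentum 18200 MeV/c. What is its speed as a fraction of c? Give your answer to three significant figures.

0.995c

βγ = pc/(mc²) = 18200/1875.6 = 9.7036.
Since γ² = 1 + (βγ)² = 95.1599, γ = √95.1599 = 9.75499, and β = (βγ)/γ = 9.7036/9.75499 = 0.995.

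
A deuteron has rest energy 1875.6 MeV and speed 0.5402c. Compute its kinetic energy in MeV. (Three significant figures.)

353 MeV

With β = 0.5402, γ = 1/√(1 − 0.5402²) = 1/√0.70818396 = 1.1883.
Kinetic energy: K = (γ − 1)mc² = (1.1883 − 1) × 1875.6 MeV = 0.1883 × 1875.6 = 353 MeV.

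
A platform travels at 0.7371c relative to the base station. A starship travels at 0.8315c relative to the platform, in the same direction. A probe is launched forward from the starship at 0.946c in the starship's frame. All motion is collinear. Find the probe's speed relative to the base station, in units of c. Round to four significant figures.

0.9992c

Compose velocities in two stages. Stage 1 (into S'): u₁ = (0.946+0.8315)/(1+0.946×0.8315) = 0.99491.
Stage 2 (into S): u = (0.99491+0.7371)/(1+0.99491×0.7371) = 0.99923, so the speed is 0.9992c.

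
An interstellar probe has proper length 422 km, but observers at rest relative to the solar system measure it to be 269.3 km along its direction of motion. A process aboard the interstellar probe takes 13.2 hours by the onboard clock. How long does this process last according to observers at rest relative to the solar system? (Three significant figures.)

20.7 hours

From L = L₀/γ: γ = 422/269.3 = 1.56703.
Δt = γΔτ = 1.56703 × 13.2 = 20.7 hours.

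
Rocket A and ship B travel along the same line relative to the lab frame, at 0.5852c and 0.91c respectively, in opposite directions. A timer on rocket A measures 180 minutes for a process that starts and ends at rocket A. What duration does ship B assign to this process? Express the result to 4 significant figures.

820.5 minutes

The velocity of rocket A relative to ship B is (0.5852 + 0.91)c / (1 + 0.5852×0.91) = 0.97564c; relative speed 0.97564c.
At |u| = 0.97564c, γ = (1 − 0.951873)^(−1/2) = 4.5583.
Rocket A's interval is proper; time dilation gives Δt_B = γΔτ = 4.5583 × 180 minutes = 820.5 minutes.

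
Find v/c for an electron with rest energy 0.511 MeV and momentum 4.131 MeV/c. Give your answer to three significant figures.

0.992

pc/(mc²) = 4.131/0.511 = 8.0841 = βγ = β/√(1−β²).
So β² = x²/(1 + x²) with x = 8.0841: x² = 65.3527, β² = 65.3527/66.3527 = 0.984929, β = 0.992.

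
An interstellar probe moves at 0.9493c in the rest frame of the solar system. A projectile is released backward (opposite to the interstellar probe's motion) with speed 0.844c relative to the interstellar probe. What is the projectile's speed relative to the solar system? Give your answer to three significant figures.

In units of c, u = (u' + v)/(1 + u'v) with u' = −0.844 and v = 0.9493.
Numerator: −0.844 + 0.9493 = 0.1053. Denominator: 1 + (−0.844)(0.9493) = 0.1987908.
u = 0.1053/0.1987908 = 0.5297, so the speed is 0.530c.

0.530c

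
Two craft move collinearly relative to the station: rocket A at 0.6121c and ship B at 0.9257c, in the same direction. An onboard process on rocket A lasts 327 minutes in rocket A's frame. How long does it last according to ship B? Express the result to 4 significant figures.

Speed of rocket A in ship B's frame: u = (v_A − v_B)/(1 − v_A v_B/c²) = (0.6121 − 0.9257)/(1 − 0.6121×0.9257) = −0.3136/0.43337903 = −0.72362; |u| = 0.72362c.
γ for this relative speed: γ = 1/√(1 − 0.523626) = 1.4489.
The clock on rocket A records proper time, so ship B measures Δt = γΔτ = 1.4489 × 327 = 473.8 minutes.

473.8 minutes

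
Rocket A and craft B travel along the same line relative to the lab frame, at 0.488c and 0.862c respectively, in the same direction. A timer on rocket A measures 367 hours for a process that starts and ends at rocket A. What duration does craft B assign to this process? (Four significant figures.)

480.5 hours

Speed of rocket A in craft B's frame: u = (v_A − v_B)/(1 − v_A v_B/c²) = (0.488 − 0.862)/(1 − 0.488×0.862) = −0.374/0.579344 = −0.64556; |u| = 0.64556c.
At |u| = 0.64556c, γ = (1 − 0.416748)^(−1/2) = 1.3094.
The clock on rocket A records proper time, so craft B measures Δt = γΔτ = 1.3094 × 367 = 480.5 hours.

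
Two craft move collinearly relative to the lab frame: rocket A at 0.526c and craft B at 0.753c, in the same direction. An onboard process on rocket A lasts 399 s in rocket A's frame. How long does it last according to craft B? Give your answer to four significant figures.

Transform rocket A's velocity into craft B's frame: (0.526 − 0.753)/(1 − 0.526·0.753) = −0.227/0.603922, so the relative speed is 0.37588c.
γ for this relative speed: γ = 1/√(1 − 0.141286) = 1.0791.
Rocket A's interval is proper; time dilation gives Δt_B = γΔτ = 1.0791 × 399 s = 430.6 s.

430.6 s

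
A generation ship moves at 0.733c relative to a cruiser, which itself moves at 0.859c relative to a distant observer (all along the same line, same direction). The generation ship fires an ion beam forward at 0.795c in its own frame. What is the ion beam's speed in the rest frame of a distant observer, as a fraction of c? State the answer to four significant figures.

0.9973c

Apply u = (u'+v)/(1+u'v) twice. Ion beam in the cruiser frame: (0.795+0.733)/(1+0.795·0.733) = 1.528/1.582735 = 0.96542c.
That velocity, transformed to the rest frame of a distant observer: (0.96542+0.859)/(1+0.96542·0.859) = 1.82442/1.82929578 = 0.99733c.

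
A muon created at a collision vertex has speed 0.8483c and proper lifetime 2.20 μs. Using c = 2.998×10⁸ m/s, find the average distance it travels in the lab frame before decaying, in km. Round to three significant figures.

γ = 1/√(1 − β²) = 1/√(1 − 0.71961289) = 1/√0.28038711 = 1/0.529516 = 1.8885.
Lab-frame lifetime: Δt = γτ = 1.8885 × 2.20 μs = 4.1547 μs.
Distance: d = vΔt = 0.8483 × 2.998×10⁸ m/s × 4.1547×10^-6 s = 1060 m = 1.06 km.

1.06 km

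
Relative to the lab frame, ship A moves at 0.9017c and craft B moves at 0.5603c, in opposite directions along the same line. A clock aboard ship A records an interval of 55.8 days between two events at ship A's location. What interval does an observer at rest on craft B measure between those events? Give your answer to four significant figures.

234.5 days

Speed of ship A in craft B's frame: u = (v_A + v_B)/(1 + v_A v_B/c²) = (0.9017 + 0.5603)/(1 + 0.9017×0.5603) = 1.462/1.50522251 = 0.97128; |u| = 0.97128c.
At |u| = 0.97128c, γ = (1 − 0.943385)^(−1/2) = 4.2028.
Ship A's interval is proper; time dilation gives Δt_B = γΔτ = 4.2028 × 55.8 days = 234.5 days.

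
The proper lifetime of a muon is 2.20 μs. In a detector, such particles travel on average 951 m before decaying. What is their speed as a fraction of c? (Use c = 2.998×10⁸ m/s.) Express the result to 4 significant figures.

0.8217c

Let x = d/(cτ) = 951.0 m / (2.998×10⁸ m/s × 2.200×10^-6 s) = 1.4419. Since d = βγcτ, x = βγ = β/√(1−β²).
Solving: β² = x²/(1+x²) = 2.07908/3.07908 = 0.675228, so β = 0.8217.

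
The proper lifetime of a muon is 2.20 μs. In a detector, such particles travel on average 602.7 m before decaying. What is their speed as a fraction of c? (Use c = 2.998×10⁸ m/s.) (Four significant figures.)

0.6746c

Let x = d/(cτ) = 602.7 m / (2.998×10⁸ m/s × 2.200×10^-6 s) = 0.91379. Since d = βγcτ, x = βγ = β/√(1−β²).
Solving: β² = x²/(1+x²) = 0.835012/1.835012 = 0.455044, so β = 0.6746.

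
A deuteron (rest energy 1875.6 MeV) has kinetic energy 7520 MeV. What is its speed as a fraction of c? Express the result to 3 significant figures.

γ = 1 + K/(mc²) = 1 + 7520/1875.6 = 5.0094.
β = √(1 − 1/γ²) = √(1 − 0.03985) = √0.96015 = 0.980.

0.980c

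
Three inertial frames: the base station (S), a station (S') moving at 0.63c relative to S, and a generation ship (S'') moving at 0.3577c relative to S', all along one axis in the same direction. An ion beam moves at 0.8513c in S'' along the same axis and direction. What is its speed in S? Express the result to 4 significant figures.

First combine the ion beam and generation ship (S''→S'): u₁ = (0.8513 + 0.3577)/(1 + 0.8513×0.3577) = 1.209/1.30451001 = 0.92678.
Then combine with the station (S'→S): u = (0.92678 + 0.63)/(1 + 0.92678×0.63) = 1.55678/1.5838714 = 0.9829.

0.9829c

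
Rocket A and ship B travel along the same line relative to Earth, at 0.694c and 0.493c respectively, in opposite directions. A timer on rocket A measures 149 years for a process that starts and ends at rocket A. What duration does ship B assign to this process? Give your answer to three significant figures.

Speed of rocket A in ship B's frame: u = (v_A + v_B)/(1 + v_A v_B/c²) = (0.694 + 0.493)/(1 + 0.694×0.493) = 1.187/1.342142 = 0.88441; |u| = 0.88441c.
γ for this relative speed: γ = 1/√(1 − 0.782181) = 2.1427.
The clock on rocket A records proper time, so ship B measures Δt = γΔτ = 2.1427 × 149 = 319 years.

319 years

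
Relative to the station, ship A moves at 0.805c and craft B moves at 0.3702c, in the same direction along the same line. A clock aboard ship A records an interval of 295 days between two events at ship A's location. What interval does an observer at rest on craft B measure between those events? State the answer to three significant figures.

Speed of ship A in craft B's frame: u = (v_A − v_B)/(1 − v_A v_B/c²) = (0.805 − 0.3702)/(1 − 0.805×0.3702) = 0.4348/0.701989 = 0.61938; |u| = 0.61938c.
γ for this relative speed: γ = 1/√(1 − 0.383632) = 1.2737.
The clock on ship A records proper time, so craft B measures Δt = γΔτ = 1.2737 × 295 = 376 days.

376 days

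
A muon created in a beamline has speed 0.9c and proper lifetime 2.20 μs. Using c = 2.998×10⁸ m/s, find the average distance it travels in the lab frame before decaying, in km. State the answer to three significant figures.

Lorentz factor: γ = (1 − 0.81)^(−1/2) = 2.2942.
Lab-frame lifetime: Δt = γτ = 2.2942 × 2.20 μs = 5.0472 μs.
Distance: d = vΔt = 0.9 × 2.998×10⁸ m/s × 5.0472×10^-6 s = 1360 m = 1.36 km.

1.36 km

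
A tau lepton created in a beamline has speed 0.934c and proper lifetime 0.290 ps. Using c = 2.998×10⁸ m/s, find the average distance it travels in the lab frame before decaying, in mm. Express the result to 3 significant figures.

γ = 1/√(1 − β²) = 1/√(1 − 0.872356) = 1/√0.127644 = 1/0.357273 = 2.799.
Lab-frame lifetime: Δt = γτ = 2.799 × 0.290 ps = 0.81171 ps.
Distance: d = vΔt = 0.934 × 2.998×10⁸ m/s × 8.1171×10^-13 s = 2.27×10^-4 m = 0.227 mm.

0.227 mm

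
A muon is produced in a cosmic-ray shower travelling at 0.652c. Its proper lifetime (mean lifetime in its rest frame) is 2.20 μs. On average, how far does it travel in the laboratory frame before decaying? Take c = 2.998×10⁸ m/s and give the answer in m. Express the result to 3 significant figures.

γ = 1/√(1 − β²) = 1/√(1 − 0.425104) = 1/√0.574896 = 1/0.758219 = 1.3189.
Lab-frame lifetime: Δt = γτ = 1.3189 × 2.20 μs = 2.9016 μs.
Distance: d = vΔt = 0.652 × 2.998×10⁸ m/s × 2.9016×10^-6 s = 567 m.

567 m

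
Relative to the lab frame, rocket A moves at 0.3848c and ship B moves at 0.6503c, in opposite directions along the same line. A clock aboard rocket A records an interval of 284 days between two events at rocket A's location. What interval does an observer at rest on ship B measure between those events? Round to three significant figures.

The velocity of rocket A relative to ship B is (0.3848 + 0.6503)c / (1 + 0.3848×0.6503) = 0.82792c; relative speed 0.82792c.
γ for this relative speed: γ = 1/√(1 − 0.685452) = 1.783.
The clock on rocket A records proper time, so ship B measures Δt = γΔτ = 1.783 × 284 = 506 days.

506 days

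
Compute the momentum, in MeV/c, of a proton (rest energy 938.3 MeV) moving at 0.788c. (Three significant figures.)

1200 MeV/c

γ = 1/√(1 − β²) = 1/√(1 − 0.620944) = 1/√0.379056 = 1/0.615675 = 1.6242.
Momentum: p = γβ·mc = 1.6242 × 0.788 × 938.3 MeV/c = 1200 MeV/c.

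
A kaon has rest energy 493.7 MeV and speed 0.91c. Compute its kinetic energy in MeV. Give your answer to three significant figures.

γ = 1/√(1 − β²) = 1/√(1 − 0.8281) = 1/√0.1719 = 1/0.414608 = 2.4119.
Kinetic energy: K = (γ − 1)mc² = (2.4119 − 1) × 493.7 MeV = 1.4119 × 493.7 = 697 MeV.

697 MeV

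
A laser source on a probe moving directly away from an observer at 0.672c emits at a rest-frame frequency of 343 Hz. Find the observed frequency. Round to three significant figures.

152 Hz

Relativistic Doppler (source moving away): f_obs = f_src · √((1−β)/(1+β)).
With β = 0.672: factor = √(0.328/1.672) = 0.44291.
f_obs = 343 × 0.44291 = 152 Hz.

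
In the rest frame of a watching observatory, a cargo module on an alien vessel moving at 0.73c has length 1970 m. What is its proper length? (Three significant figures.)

γ = 1/√(1 − β²) = 1/√(1 − 0.5329) = 1/√0.4671 = 1/0.683447 = 1.4632.
Proper length: L₀ = γ·L = 1.4632 × 1970 = 2880 m.

2880 m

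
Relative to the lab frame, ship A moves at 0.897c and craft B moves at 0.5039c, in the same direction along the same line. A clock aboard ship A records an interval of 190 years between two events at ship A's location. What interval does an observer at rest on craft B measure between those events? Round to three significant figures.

273 years

Transform ship A's velocity into craft B's frame: (0.897 − 0.5039)/(1 − 0.897·0.5039) = 0.3931/0.5480017, so the relative speed is 0.71733c.
At |u| = 0.71733c, γ = (1 − 0.514562)^(−1/2) = 1.4353.
Ship A's interval is proper; time dilation gives Δt_B = γΔτ = 1.4353 × 190 years = 273 years.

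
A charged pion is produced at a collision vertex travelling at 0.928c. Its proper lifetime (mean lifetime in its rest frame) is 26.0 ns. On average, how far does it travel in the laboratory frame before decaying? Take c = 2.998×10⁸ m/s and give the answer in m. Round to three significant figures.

19.4 m

With β = 0.928, γ = 1/√(1 − 0.928²) = 1/√0.138816 = 2.684.
Lab-frame lifetime: Δt = γτ = 2.684 × 26.0 ns = 69.784 ns.
Distance: d = vΔt = 0.928 × 2.998×10⁸ m/s × 6.9784×10^-8 s = 19.4 m.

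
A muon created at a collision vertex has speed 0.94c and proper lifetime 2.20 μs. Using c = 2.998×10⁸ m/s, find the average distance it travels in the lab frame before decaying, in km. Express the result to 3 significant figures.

1.82 km

Lorentz factor: γ = (1 − 0.8836)^(−1/2) = 2.9311.
Lab-frame lifetime: Δt = γτ = 2.9311 × 2.20 μs = 6.4484 μs.
Distance: d = vΔt = 0.94 × 2.998×10⁸ m/s × 6.4484×10^-6 s = 1820 m = 1.82 km.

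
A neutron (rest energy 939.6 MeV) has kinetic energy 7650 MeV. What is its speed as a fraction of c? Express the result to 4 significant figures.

0.9940c

γ = 1 + K/(mc²) = 1 + 7650/939.6 = 9.1418.
β = √(1 − 1/γ²) = √(1 − 0.0119657) = √0.9880343 = 0.9940.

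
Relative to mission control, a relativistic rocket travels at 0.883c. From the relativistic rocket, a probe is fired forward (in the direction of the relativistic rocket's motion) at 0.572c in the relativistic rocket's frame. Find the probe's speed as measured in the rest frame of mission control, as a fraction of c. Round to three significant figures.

0.967c

Relativistic velocity addition: u = (u' + v)/(1 + u'v/c²), with u' = 0.572c and v = 0.883c.
Numerator: 0.572 + 0.883 = 1.455. Denominator: 1 + (0.572)(0.883) = 1.505076.
u = 1.455/1.505076 = 0.96673, so the speed is 0.967c.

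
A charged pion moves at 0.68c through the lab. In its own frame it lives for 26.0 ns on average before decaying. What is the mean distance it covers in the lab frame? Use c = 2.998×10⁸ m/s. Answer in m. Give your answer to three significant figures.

7.23 m

With β = 0.68, γ = 1/√(1 − 0.68²) = 1/√0.5376 = 1.3639.
Lab-frame lifetime: Δt = γτ = 1.3639 × 26.0 ns = 35.461 ns.
Distance: d = vΔt = 0.68 × 2.998×10⁸ m/s × 3.5461×10^-8 s = 7.23 m.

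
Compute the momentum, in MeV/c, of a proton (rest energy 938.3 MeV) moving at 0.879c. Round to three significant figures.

1730 MeV/c

γ = 1/√(1 − β²) = 1/√(1 − 0.772641) = 1/√0.227359 = 1/0.476822 = 2.0972.
Momentum: p = γβ·mc = 2.0972 × 0.879 × 938.3 MeV/c = 1730 MeV/c.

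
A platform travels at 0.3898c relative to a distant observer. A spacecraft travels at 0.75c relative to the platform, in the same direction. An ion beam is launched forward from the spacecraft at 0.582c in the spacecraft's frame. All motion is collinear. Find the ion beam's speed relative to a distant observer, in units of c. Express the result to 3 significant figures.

First combine the ion beam and spacecraft (S''→S'): u₁ = (0.582 + 0.75)/(1 + 0.582×0.75) = 1.332/1.4365 = 0.92725.
Then combine with the platform (S'→S): u = (0.92725 + 0.3898)/(1 + 0.92725×0.3898) = 1.31705/1.36144205 = 0.96739.

0.967c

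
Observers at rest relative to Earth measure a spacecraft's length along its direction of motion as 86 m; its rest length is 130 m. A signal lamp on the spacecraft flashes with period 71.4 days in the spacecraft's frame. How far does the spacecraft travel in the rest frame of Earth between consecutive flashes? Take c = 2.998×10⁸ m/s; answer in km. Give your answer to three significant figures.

2.10×10^12 km

γ = L₀/L = 130/86 = 1.51163.
β = √(1 − 1/γ²) = 0.74991. Lab-frame period = γτ = 1.51163×71.4 days = 107.93 days. Distance = βc × γτ = 0.74991 × 2.998×10⁸ m/s × 9325152 s = 2.0965×10^15 m = 2.10×10^12 km.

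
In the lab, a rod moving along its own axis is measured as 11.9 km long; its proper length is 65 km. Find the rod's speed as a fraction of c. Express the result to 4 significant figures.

Length contraction gives γ = L₀/L = 65/11.9 = 5.4622.
β = √(1 − 1/γ²) = √0.966483 = 0.9831.

0.9831c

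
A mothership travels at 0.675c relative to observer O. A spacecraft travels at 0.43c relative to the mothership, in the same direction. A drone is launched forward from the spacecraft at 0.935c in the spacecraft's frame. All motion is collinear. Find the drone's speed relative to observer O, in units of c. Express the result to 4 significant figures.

Compose velocities in two stages. Stage 1 (into S'): u₁ = (0.935+0.43)/(1+0.935×0.43) = 0.97357.
Stage 2 (into S): u = (0.97357+0.675)/(1+0.97357×0.675) = 0.99482, so the speed is 0.9948c.

0.9948c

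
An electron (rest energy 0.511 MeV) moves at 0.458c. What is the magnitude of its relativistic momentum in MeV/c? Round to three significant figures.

0.263 MeV/c

Lorentz factor: γ = (1 − 0.209764)^(−1/2) = 1.1249.
Momentum: p = γβ·mc = 1.1249 × 0.458 × 0.511 MeV/c = 0.263 MeV/c.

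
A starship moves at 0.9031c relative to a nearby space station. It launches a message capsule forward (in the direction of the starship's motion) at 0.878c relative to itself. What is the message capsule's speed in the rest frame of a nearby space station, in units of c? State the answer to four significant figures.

Relativistic velocity addition: u = (u' + v)/(1 + u'v/c²), with u' = 0.878c and v = 0.9031c.
Numerator: 0.878 + 0.9031 = 1.7811. Denominator: 1 + (0.878)(0.9031) = 1.7929218.
u = 1.7811/1.7929218 = 0.99341, so the speed is 0.9934c.

0.9934c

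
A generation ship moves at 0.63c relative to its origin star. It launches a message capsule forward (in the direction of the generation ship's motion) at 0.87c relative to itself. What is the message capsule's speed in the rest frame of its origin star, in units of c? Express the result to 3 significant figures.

0.969c

Relativistic velocity addition: u = (u' + v)/(1 + u'v/c²), with u' = 0.87c and v = 0.63c.
Numerator: 0.87 + 0.63 = 1.5. Denominator: 1 + (0.87)(0.63) = 1.5481.
u = 1.5/1.5481 = 0.96893, so the speed is 0.969c.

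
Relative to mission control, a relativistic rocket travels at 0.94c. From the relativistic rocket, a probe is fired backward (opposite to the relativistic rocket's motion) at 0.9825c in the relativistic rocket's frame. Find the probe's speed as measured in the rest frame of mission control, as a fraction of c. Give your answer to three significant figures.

0.556c

Relativistic velocity addition: u = (u' + v)/(1 + u'v/c²), with u' = −0.9825c and v = 0.94c.
Numerator: −0.9825 + 0.94 = −0.0425. Denominator: 1 + (−0.9825)(0.94) = 0.07645.
u = −0.0425/0.07645 = −0.55592, so the speed is 0.556c.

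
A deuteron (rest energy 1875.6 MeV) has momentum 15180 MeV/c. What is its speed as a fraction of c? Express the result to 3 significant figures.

0.992c

βγ = pc/(mc²) = 15180/1875.6 = 8.0934.
Since γ² = 1 + (βγ)² = 66.5031, γ = √66.5031 = 8.15494, and β = (βγ)/γ = 8.0934/8.15494 = 0.992.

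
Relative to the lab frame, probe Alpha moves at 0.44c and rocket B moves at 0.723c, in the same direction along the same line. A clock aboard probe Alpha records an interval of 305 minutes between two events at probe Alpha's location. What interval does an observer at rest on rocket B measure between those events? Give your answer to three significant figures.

335 minutes

Speed of probe Alpha in rocket B's frame: u = (v_A − v_B)/(1 − v_A v_B/c²) = (0.44 − 0.723)/(1 − 0.44×0.723) = −0.283/0.68188 = −0.41503; |u| = 0.41503c.
γ for this relative speed: γ = 1/√(1 − 0.17225) = 1.0991.
Probe Alpha's interval is proper; time dilation gives Δt_B = γΔτ = 1.0991 × 305 minutes = 335 minutes.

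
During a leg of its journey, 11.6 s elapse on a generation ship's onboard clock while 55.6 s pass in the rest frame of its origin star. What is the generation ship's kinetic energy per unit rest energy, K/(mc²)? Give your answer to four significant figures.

From Δt = γΔτ: γ = 55.6/11.6 = 4.7931.
Since K = (γ−1)mc², K/(mc²) = 4.7931 − 1 = 3.793.

3.793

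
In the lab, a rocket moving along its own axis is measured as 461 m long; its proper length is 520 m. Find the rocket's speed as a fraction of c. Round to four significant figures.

Length contraction gives γ = L₀/L = 520/461 = 1.128.
β = √(1 − 1/γ²) = √0.214074 = 0.4627.

0.4627c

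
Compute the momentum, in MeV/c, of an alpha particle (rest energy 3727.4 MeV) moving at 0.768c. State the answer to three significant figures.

γ = 1/√(1 − β²) = 1/√(1 − 0.589824) = 1/√0.410176 = 1/0.64045 = 1.5614.
Momentum: p = γβ·mc = 1.5614 × 0.768 × 3727.4 MeV/c = 4470 MeV/c.

4470 MeV/c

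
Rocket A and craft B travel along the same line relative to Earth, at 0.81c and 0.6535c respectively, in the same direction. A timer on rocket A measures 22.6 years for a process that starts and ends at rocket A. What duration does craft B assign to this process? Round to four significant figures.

23.96 years

Speed of rocket A in craft B's frame: u = (v_A − v_B)/(1 − v_A v_B/c²) = (0.81 − 0.6535)/(1 − 0.81×0.6535) = 0.1565/0.470665 = 0.33251; |u| = 0.33251c.
γ for this relative speed: γ = 1/√(1 − 0.110563) = 1.0603.
Rocket A's interval is proper; time dilation gives Δt_B = γΔτ = 1.0603 × 22.6 years = 23.96 years.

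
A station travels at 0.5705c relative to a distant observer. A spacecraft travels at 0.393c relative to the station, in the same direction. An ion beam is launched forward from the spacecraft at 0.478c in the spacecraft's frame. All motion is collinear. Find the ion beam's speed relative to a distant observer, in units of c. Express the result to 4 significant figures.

Compose velocities in two stages. Stage 1 (into S'): u₁ = (0.478+0.393)/(1+0.478×0.393) = 0.73326.
Stage 2 (into S): u = (0.73326+0.5705)/(1+0.73326×0.5705) = 0.91923, so the speed is 0.9192c.

0.9192c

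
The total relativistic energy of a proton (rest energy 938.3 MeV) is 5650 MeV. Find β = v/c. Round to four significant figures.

Total energy E = γmc² gives γ = 5650/938.3 = 6.0215.
Hence β = √(1 − 1/γ²) = √(1 − 0.0275798) = √0.9724202 = 0.9861.

0.9861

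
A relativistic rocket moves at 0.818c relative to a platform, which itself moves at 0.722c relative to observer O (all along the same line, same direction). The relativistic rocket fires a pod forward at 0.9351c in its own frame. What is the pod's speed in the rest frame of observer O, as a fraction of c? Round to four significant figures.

Compose velocities in two stages. Stage 1 (into S'): u₁ = (0.9351+0.818)/(1+0.9351×0.818) = 0.99331.
Stage 2 (into S): u = (0.99331+0.722)/(1+0.99331×0.722) = 0.99892, so the speed is 0.9989c.

0.9989c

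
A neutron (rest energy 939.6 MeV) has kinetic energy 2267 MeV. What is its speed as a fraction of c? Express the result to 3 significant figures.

γ = 1 + K/(mc²) = 1 + 2267/939.6 = 3.4127.
β = √(1 − 1/γ²) = √(1 − 0.0858625) = √0.9141375 = 0.956.

0.956c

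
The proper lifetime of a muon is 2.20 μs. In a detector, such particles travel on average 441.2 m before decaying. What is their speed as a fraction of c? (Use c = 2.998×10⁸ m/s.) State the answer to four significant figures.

0.5560c

Lab distance = (lab lifetime)·v = γτ·βc, so βγ = d/(cτ) = 441.2/(2.998×10⁸ × 2.200×10^-6) = 0.66893.
With βγ = 0.66893: γ² = 1 + (βγ)² = 1.447467, and β = (βγ)/γ = 0.66893/1.20311 = 0.5560.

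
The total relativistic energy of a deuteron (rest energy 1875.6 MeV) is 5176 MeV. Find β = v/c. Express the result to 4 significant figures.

γ = E/(mc²) = 5176/1875.6 = 2.7597.
β = √(1 − 1/γ²) = √(1 − 0.131303) = √0.868697 = 0.9320.

0.9320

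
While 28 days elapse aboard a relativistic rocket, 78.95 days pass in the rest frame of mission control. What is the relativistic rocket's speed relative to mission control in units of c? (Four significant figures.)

γ = Δt/Δτ = 78.95/28 = 2.8196.
β = √(1 − 1/γ²) = √(1 − 0.125784) = √0.874216 = 0.9350.

0.9350c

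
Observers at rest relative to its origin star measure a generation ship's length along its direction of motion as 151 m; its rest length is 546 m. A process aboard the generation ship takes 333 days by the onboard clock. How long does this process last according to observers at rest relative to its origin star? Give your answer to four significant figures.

γ = L₀/L = 546/151 = 3.61589.
Δt = γΔτ = 3.61589 × 333 = 1204 days.

1204 days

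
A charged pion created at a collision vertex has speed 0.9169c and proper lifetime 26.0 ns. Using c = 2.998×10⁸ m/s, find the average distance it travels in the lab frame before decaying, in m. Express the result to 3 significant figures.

β² = 0.84070561, so γ = 1/√0.15929439 = 2.5055.
Lab-frame lifetime: Δt = γτ = 2.5055 × 26.0 ns = 65.143 ns.
Distance: d = vΔt = 0.9169 × 2.998×10⁸ m/s × 6.5143×10^-8 s = 17.9 m.

17.9 m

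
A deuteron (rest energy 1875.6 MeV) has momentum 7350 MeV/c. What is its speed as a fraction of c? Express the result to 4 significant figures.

0.9689c

βγ = pc/(mc²) = 7350/1875.6 = 3.9187.
Since γ² = 1 + (βγ)² = 16.3562, γ = √16.3562 = 4.04428, and β = (βγ)/γ = 3.9187/4.04428 = 0.9689.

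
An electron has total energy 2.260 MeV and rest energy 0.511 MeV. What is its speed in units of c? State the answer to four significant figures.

γ = E/(mc²) = 2.260/0.511 = 4.4227.
β = √(1 − 1/γ²) = √(1 − 0.051124) = √0.948876 = 0.9741.

0.9741c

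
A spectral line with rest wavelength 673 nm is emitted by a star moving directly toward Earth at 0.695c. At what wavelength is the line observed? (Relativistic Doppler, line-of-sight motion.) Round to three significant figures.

285 nm

Relativistic Doppler for wavelength: λ_obs = λ_src · √((1−β)/(1+β)).
With β = 0.695: factor = √(0.305/1.695) = 0.42419.
λ_obs = 673 × 0.42419 = 285 nm.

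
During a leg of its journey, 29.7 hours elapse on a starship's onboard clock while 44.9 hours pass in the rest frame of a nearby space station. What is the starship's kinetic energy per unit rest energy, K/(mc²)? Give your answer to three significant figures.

From Δt = γΔτ: γ = 44.9/29.7 = 1.51178.
Since K = (γ−1)mc², K/(mc²) = 1.51178 − 1 = 0.512.

0.512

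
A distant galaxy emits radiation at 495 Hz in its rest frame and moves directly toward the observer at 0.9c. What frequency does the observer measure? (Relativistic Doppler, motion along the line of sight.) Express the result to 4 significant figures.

2158 Hz

Relativistic Doppler (source moving toward): f_obs = f_src · √((1+β)/(1−β)).
With β = 0.9: factor = √(1.9/0.1) = 4.3589.
f_obs = 495 × 4.3589 = 2158 Hz.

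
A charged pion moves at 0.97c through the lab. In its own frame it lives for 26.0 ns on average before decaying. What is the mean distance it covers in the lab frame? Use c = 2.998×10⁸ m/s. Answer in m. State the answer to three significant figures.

31.1 m

With β = 0.97, γ = 1/√(1 − 0.97²) = 1/√0.0591 = 4.1135.
Lab-frame lifetime: Δt = γτ = 4.1135 × 26.0 ns = 106.95 ns.
Distance: d = vΔt = 0.97 × 2.998×10⁸ m/s × 1.0695×10^-7 s = 31.1 m.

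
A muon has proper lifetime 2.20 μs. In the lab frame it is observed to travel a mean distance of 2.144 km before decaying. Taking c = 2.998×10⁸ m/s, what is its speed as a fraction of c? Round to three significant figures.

Lab distance = (lab lifetime)·v = γτ·βc, so βγ = d/(cτ) = 2144/(2.998×10⁸ × 2.200×10^-6) = 3.2507.
With βγ = 3.2507: γ² = 1 + (βγ)² = 11.5671, and β = (βγ)/γ = 3.2507/3.40104 = 0.956.

0.956c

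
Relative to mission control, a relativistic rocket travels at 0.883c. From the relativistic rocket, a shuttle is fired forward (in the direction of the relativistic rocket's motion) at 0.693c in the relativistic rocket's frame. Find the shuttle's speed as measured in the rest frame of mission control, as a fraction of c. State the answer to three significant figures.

In units of c, u = (u' + v)/(1 + u'v) with u' = 0.693 and v = 0.883.
Numerator: 0.693 + 0.883 = 1.576. Denominator: 1 + (0.693)(0.883) = 1.611919.
u = 1.576/1.611919 = 0.97772, so the speed is 0.978c.

0.978c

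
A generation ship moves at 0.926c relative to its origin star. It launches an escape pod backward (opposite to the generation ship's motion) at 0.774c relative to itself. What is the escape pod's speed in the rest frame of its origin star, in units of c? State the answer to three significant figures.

0.537c

Relativistic velocity addition: u = (u' + v)/(1 + u'v/c²), with u' = −0.774c and v = 0.926c.
Numerator: −0.774 + 0.926 = 0.152. Denominator: 1 + (−0.774)(0.926) = 0.283276.
u = 0.152/0.283276 = 0.53658, so the speed is 0.537c.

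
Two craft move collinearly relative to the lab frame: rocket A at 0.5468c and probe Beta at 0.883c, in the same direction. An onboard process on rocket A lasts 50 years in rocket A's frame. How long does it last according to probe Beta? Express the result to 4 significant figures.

65.80 years

The velocity of rocket A relative to probe Beta is (0.5468 − 0.883)c / (1 − 0.5468×0.883) = −0.65007c; relative speed 0.65007c.
At |u| = 0.65007c, γ = (1 − 0.422591)^(−1/2) = 1.316.
Rocket A's interval is proper; time dilation gives Δt_B = γΔτ = 1.316 × 50 years = 65.80 years.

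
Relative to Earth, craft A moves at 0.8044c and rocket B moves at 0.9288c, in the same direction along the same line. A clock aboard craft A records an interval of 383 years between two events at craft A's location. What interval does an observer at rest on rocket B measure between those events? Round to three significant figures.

440 years

The velocity of craft A relative to rocket B is (0.8044 − 0.9288)c / (1 − 0.8044×0.9288) = −0.49195c; relative speed 0.49195c.
γ for this relative speed: γ = 1/√(1 − 0.242015) = 1.1486.
The clock on craft A records proper time, so rocket B measures Δt = γΔτ = 1.1486 × 383 = 440 years.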